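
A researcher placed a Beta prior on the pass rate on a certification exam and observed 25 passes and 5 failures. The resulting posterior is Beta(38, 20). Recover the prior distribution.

Beta(13, 15)

Beta is conjugate to the binomial likelihood: posterior = Beta(α+s, β+f).
Subtract the data counts: 38−25=13, 20−5=15.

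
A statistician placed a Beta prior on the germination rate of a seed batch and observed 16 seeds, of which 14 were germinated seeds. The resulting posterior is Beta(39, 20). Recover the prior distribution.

Under Beta–binomial conjugacy the posterior parameters are (a+s, b+f).
So a = 39 − 14 = 25 and b = 20 − 2 = 18.

Beta(25, 18)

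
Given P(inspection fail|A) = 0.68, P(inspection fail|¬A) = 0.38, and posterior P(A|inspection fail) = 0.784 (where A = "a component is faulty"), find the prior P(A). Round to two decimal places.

Bayes' rule in odds form gives O(A|E) = O(A)·[P(E|A)/P(E|¬A)], hence O(A) = O(A|E)/LR.
Posterior odds = 0.784/(1−0.784) = 3.6296. LR = 0.68/0.38 = 1.7895.
Prior odds = 3.6296/1.7895 = 2.0283, so P(A) = 2.0283/(1+2.0283) ≈ 0.67.

P(A) = 0.67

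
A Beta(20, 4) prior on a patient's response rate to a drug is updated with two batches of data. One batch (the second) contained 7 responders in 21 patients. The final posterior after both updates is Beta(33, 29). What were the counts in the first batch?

Because Beta–binomial updating is additive in the counts, the combined data contributed (α_post−α_prior, β_post−β_prior) successes and failures.
Total across both batches: 33−20=13 responders, 29−4=25 non-responders.
Subtract the second batch: 13−7=6 responders and 25−14=11 non-responders.

6 responders and 11 non-responders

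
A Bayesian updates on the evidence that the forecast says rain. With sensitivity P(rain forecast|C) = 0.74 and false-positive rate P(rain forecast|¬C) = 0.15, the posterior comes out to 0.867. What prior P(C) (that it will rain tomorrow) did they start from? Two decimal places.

P(C) = 0.57

In odds form, posterior odds = prior odds × likelihood ratio, so prior odds = posterior odds ÷ LR.
Posterior odds = 0.867/(1−0.867) = 6.5188. LR = 0.74/0.15 = 4.9333.
Prior odds = 6.5188/4.9333 = 1.3214, so P(C) = 1.3214/(1+1.3214) ≈ 0.57.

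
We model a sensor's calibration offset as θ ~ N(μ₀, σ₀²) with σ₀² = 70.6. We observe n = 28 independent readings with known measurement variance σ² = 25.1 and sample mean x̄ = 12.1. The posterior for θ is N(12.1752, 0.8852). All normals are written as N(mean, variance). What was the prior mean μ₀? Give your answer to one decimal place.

With known observation variance, the Normal–Normal posterior has precision τ_n = τ₀ + n/σ² and mean μ_n = (τ₀μ₀ + (n/σ²)x̄)/τ_n.
Here τ₀ = 1/70.6 = 0.014164 and τ_data = 28/25.1 = 1.115538, so τ_n = 1.129702.
Rearranging for μ₀: μ₀ = (μ_n·τ_n − τ_data·x̄)/τ₀ = (12.1752·1.129702 − 1.115538·12.1) / 0.014164 = 0.256338/0.014164 ≈ 18.1.

μ₀ = 18.1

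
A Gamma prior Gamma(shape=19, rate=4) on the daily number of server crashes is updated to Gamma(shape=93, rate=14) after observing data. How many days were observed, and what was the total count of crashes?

A Gamma(α, β) prior (rate parametrization) on a Poisson rate with n observations summing to S gives posterior Gamma(α+S, β+n).
Matching: Σxᵢ = 93 − 19 = 74 and n = 14 − 4 = 10.

n = 10 days with total 74 crashes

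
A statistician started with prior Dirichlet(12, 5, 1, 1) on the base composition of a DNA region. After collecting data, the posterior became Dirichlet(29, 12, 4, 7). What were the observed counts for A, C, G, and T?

For a Dirichlet(α) prior with multinomial counts c, the posterior is Dirichlet(α + c) componentwise.
Counts are posterior − prior componentwise: 29−12=17, 12−5=7, 4−1=3, 7−1=6.

counts (17, 7, 3, 6)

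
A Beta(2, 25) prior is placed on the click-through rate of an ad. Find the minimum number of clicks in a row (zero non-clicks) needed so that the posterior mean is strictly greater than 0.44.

k = 18

After k clicks and 0 non-clicks the posterior is Beta(2+k, 25), with mean (2+k)/(2+25+k).
Set (2+k)/(27+k) > 0.44 and solve: k > (0.44·27 − 2)/(1 − 0.44) = 17.643.
The smallest integer exceeding 17.643 is 18, and checking k=18: (20)/(45) = 0.4444 > 0.44.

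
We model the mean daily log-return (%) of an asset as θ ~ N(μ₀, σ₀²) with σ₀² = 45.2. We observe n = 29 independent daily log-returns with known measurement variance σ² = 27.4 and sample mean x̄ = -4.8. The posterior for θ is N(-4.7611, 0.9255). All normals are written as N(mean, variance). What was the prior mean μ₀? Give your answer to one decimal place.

μ₀ = -2.9

The posterior mean is a precision-weighted average: μ_n = (τ₀μ₀ + τ_data·x̄)/(τ₀+τ_data), with τ₀=1/σ₀² and τ_data=n/σ².
Here τ₀ = 1/45.2 = 0.022124 and τ_data = 29/27.4 = 1.058394, so τ_n = 1.080518.
Rearranging for μ₀: μ₀ = (μ_n·τ_n − τ_data·x̄)/τ₀ = (-4.7611·1.080518 − 1.058394·-4.8) / 0.022124 = -0.064163/0.022124 ≈ -2.9.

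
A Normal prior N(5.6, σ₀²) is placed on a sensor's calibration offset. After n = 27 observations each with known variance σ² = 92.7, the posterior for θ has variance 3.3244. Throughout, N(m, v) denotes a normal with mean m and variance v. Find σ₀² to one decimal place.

For the Normal–Normal model with known σ², precisions add: τ_n = τ₀ + n/σ².
So 1/σ₀² = 1/3.3244 − 27/92.7 = 0.300806 − 0.291262 = 0.009544.
Hence σ₀² = 1/0.009544 ≈ 104.8.

σ₀² = 104.8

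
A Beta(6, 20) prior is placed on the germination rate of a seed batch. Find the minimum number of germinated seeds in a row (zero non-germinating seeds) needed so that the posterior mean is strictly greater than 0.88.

After k germinated seeds and 0 non-germinating seeds the posterior is Beta(6+k, 20), with mean (6+k)/(6+20+k).
Set (6+k)/(26+k) > 0.88 and solve: k > (0.88·26 − 6)/(1 − 0.88) = 140.667.
The smallest integer exceeding 140.667 is 141.

k = 141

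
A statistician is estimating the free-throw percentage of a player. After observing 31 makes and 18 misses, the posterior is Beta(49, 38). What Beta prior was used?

Beta(18, 20)

Beta is conjugate to the binomial likelihood: posterior = Beta(a+s, b+f).
So a = 49 − 31 = 18 and b = 38 − 18 = 20.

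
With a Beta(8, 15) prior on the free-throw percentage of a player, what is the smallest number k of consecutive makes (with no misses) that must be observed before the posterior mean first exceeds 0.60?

k = 15

After k makes and 0 misses the posterior is Beta(8+k, 15), with mean (8+k)/(8+15+k).
Set (8+k)/(23+k) > 0.60 and solve: k > (0.60·23 − 8)/(1 − 0.60) = 14.500.
The smallest integer exceeding 14.500 is 15.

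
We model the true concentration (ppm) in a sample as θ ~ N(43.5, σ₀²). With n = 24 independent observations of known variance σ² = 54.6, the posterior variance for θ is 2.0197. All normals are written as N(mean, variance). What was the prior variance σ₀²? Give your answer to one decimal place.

σ₀² = 18.0

For the Normal–Normal model with known σ², precisions add: τ_n = τ₀ + n/σ².
So 1/σ₀² = 1/2.0197 − 24/54.6 = 0.495123 − 0.439560 = 0.055563.
Hence σ₀² = 1/0.055563 ≈ 18.0.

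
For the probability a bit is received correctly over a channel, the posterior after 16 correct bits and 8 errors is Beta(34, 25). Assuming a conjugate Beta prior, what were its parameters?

Beta is conjugate to the binomial likelihood: posterior = Beta(a+s, b+f).
Subtract the data counts: 34−16=18, 25−8=17.

Beta(18, 17)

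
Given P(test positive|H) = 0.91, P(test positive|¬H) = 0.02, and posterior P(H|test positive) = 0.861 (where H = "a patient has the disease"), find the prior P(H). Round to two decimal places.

P(H) = 0.12

Bayes' rule in odds form gives O(H|E) = O(H)·[P(E|H)/P(E|¬H)], hence O(H) = O(H|E)/LR.
Posterior odds = 0.861/(1−0.861) = 6.1942. LR = 0.91/0.02 = 45.5000.
Prior odds = 6.1942/45.5000 = 0.1361, so P(H) = 0.1361/(1+0.1361) ≈ 0.12.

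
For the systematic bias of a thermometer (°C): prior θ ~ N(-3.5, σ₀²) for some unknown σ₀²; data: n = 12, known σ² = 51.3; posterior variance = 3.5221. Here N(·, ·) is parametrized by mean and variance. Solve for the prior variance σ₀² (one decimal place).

Posterior precision equals prior precision plus data precision: 1/σ_n² = 1/σ₀² + n/σ².
So 1/σ₀² = 1/3.5221 − 12/51.3 = 0.283922 − 0.233918 = 0.050004.
Hence σ₀² = 1/0.050004 ≈ 20.0.

σ₀² = 20.0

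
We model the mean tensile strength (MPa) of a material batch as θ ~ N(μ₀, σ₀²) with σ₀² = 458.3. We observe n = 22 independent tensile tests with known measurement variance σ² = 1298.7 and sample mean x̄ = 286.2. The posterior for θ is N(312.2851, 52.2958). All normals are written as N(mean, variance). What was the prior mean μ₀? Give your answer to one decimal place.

With known observation variance, the Normal–Normal posterior has precision τ_n = τ₀ + n/σ² and mean μ_n = (τ₀μ₀ + (n/σ²)x̄)/τ_n.
Here τ₀ = 1/458.3 = 0.002182 and τ_data = 22/1298.7 = 0.016940, so τ_n = 0.019122.
Rearranging for μ₀: μ₀ = (μ_n·τ_n − τ_data·x̄)/τ₀ = (312.2851·0.019122 − 0.016940·286.2) / 0.002182 = 1.123288/0.002182 ≈ 514.8.

μ₀ = 514.8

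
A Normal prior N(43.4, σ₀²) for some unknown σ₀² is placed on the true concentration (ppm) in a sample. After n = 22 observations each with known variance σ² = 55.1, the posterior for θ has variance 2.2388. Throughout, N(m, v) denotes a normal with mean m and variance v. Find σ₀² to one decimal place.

σ₀² = 21.1

For the Normal–Normal model with known σ², precisions add: τ_n = τ₀ + n/σ².
So 1/σ₀² = 1/2.2388 − 22/55.1 = 0.446668 − 0.399274 = 0.047394.
Hence σ₀² = 1/0.047394 ≈ 21.1.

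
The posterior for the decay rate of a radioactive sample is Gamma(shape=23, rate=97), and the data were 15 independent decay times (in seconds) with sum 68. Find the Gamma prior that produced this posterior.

Gamma(shape=8, rate=29)

For an exponential likelihood with a Gamma(α, β) prior on the rate, n observations with total T give posterior Gamma(α+n, β+T).
So α = 23 − 15 = 8 and β = 97 − 68 = 29.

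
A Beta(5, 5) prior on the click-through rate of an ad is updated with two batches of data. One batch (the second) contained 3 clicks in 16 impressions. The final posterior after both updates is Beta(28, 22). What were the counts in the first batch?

20 clicks and 4 non-clicks

Sequential conjugate updates are equivalent to a single update on the pooled data, so total successes = posterior α − prior α and total failures = posterior β − prior β.
Total across both batches: 28−5=23 clicks, 22−5=17 non-clicks.
Subtract the second batch: 23−3=20 clicks and 17−13=4 non-clicks.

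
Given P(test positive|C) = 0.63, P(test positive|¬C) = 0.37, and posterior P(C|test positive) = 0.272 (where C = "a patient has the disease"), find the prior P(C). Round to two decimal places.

P(C) = 0.18

Bayes' rule in odds form gives O(C|E) = O(C)·[P(E|C)/P(E|¬C)], hence O(C) = O(C|E)/LR.
Posterior odds = 0.272/(1−0.272) = 0.3736. LR = 0.63/0.37 = 1.7027.
Prior odds = 0.3736/1.7027 = 0.2194, so P(C) = 0.2194/(1+0.2194) ≈ 0.18.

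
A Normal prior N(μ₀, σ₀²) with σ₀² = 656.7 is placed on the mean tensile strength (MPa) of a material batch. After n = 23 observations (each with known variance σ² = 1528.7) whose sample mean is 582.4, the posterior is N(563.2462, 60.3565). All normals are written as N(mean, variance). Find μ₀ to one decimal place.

With known observation variance, the Normal–Normal posterior has precision τ_n = τ₀ + n/σ² and mean μ_n = (τ₀μ₀ + (n/σ²)x̄)/τ_n.
Here τ₀ = 1/656.7 = 0.001523 and τ_data = 23/1528.7 = 0.015045, so τ_n = 0.016568.
Rearranging for μ₀: μ₀ = (μ_n·τ_n − τ_data·x̄)/τ₀ = (563.2462·0.016568 − 0.015045·582.4) / 0.001523 = 0.569655/0.001523 ≈ 374.0.

μ₀ = 374.0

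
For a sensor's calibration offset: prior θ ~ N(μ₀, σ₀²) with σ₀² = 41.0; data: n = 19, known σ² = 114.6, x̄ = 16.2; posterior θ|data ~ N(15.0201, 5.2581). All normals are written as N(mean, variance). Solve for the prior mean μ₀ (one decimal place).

μ₀ = 7.0

With known observation variance, the Normal–Normal posterior has precision τ_n = τ₀ + n/σ² and mean μ_n = (τ₀μ₀ + (n/σ²)x̄)/τ_n.
Here τ₀ = 1/41.0 = 0.024390 and τ_data = 19/114.6 = 0.165794, so τ_n = 0.190184.
Rearranging for μ₀: μ₀ = (μ_n·τ_n − τ_data·x̄)/τ₀ = (15.0201·0.190184 − 0.165794·16.2) / 0.024390 = 0.170720/0.024390 ≈ 7.0.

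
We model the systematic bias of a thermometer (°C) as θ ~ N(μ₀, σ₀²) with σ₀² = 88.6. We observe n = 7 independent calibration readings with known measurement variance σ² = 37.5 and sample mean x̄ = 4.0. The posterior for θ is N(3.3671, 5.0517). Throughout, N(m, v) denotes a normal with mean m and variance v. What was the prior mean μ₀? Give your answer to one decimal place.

μ₀ = -7.1

With known observation variance, the Normal–Normal posterior has precision τ_n = τ₀ + n/σ² and mean μ_n = (τ₀μ₀ + (n/σ²)x̄)/τ_n.
Here τ₀ = 1/88.6 = 0.011287 and τ_data = 7/37.5 = 0.186667, so τ_n = 0.197954.
Rearranging for μ₀: μ₀ = (μ_n·τ_n − τ_data·x̄)/τ₀ = (3.3671·0.197954 − 0.186667·4.0) / 0.011287 = -0.080137/0.011287 ≈ -7.1.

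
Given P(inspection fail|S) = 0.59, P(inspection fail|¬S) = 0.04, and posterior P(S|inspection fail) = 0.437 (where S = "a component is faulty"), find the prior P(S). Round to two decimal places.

Bayes' rule in odds form gives O(S|E) = O(S)·[P(E|S)/P(E|¬S)], hence O(S) = O(S|E)/LR.
Posterior odds = 0.437/(1−0.437) = 0.7762. LR = 0.59/0.04 = 14.7500.
Prior odds = 0.7762/14.7500 = 0.0526, so P(S) = 0.0526/(1+0.0526) ≈ 0.05.

P(S) = 0.05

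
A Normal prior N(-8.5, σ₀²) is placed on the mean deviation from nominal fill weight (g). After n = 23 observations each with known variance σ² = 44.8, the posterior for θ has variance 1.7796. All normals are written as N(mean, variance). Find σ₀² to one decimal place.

σ₀² = 20.6

For the Normal–Normal model with known σ², precisions add: τ_n = τ₀ + n/σ².
So 1/σ₀² = 1/1.7796 − 23/44.8 = 0.561924 − 0.513393 = 0.048531.
Hence σ₀² = 1/0.048531 ≈ 20.6.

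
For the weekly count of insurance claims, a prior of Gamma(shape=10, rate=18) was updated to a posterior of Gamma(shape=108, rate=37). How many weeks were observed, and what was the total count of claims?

n = 19 weeks with total 98 claims

A Gamma(α, β) prior (rate parametrization) on a Poisson rate with n observations summing to S gives posterior Gamma(α+S, β+n).
Matching: Σxᵢ = 108 − 10 = 98 and n = 37 − 18 = 19.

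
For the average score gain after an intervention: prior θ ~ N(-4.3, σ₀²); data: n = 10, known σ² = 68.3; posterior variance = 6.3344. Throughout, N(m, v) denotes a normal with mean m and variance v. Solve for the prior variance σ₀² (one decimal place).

Posterior precision equals prior precision plus data precision: 1/σ_n² = 1/σ₀² + n/σ².
So 1/σ₀² = 1/6.3344 − 10/68.3 = 0.157868 − 0.146413 = 0.011455.
Hence σ₀² = 1/0.011455 ≈ 87.3.

σ₀² = 87.3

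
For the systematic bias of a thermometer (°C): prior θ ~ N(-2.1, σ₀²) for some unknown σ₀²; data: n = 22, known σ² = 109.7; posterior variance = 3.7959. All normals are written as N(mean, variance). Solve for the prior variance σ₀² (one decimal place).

σ₀² = 15.9

For the Normal–Normal model with known σ², precisions add: τ_n = τ₀ + n/σ².
So 1/σ₀² = 1/3.7959 − 22/109.7 = 0.263442 − 0.200547 = 0.062895.
Hence σ₀² = 1/0.062895 ≈ 15.9.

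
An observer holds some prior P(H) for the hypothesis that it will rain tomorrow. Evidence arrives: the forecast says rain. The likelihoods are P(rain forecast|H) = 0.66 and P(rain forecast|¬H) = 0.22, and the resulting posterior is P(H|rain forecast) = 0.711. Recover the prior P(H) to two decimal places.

Bayes' rule in odds form gives O(H|E) = O(H)·[P(E|H)/P(E|¬H)], hence O(H) = O(H|E)/LR.
Posterior odds = 0.711/(1−0.711) = 2.4602. LR = 0.66/0.22 = 3.0000.
Prior odds = 2.4602/3.0000 = 0.8201, so P(H) = 0.8201/(1+0.8201) ≈ 0.45.

P(H) = 0.45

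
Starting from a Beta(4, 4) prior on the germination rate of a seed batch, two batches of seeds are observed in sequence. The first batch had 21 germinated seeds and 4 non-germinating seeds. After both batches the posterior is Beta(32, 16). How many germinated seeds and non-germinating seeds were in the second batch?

Sequential conjugate updates are equivalent to a single update on the pooled data, so total successes = posterior α − prior α and total failures = posterior β − prior β.
Total across both batches: 32−4=28 germinated seeds, 16−4=12 non-germinating seeds.
Subtract the first batch: 28−21=7 germinated seeds and 12−4=8 non-germinating seeds.

7 germinated seeds and 8 non-germinating seeds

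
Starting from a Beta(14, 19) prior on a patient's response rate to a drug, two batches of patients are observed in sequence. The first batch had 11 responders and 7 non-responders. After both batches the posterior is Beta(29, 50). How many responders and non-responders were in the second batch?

4 responders and 24 non-responders

Because Beta–binomial updating is additive in the counts, the combined data contributed (α_post−α_prior, β_post−β_prior) successes and failures.
Total across both batches: 29−14=15 responders, 50−19=31 non-responders.
Subtract the first batch: 15−11=4 responders and 31−7=24 non-responders.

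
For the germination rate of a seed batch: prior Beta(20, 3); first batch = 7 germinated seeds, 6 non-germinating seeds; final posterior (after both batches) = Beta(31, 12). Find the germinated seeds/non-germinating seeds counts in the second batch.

4 germinated seeds and 3 non-germinating seeds

Sequential conjugate updates are equivalent to a single update on the pooled data, so total successes = posterior α − prior α and total failures = posterior β − prior β.
Total across both batches: 31−20=11 germinated seeds, 12−3=9 non-germinating seeds.
Subtract the first batch: 11−7=4 germinated seeds and 9−6=3 non-germinating seeds.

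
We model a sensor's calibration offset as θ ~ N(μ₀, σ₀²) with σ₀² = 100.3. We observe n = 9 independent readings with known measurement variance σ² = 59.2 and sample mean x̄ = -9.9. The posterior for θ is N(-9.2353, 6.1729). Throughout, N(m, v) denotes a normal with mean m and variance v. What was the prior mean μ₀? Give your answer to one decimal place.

With known observation variance, the Normal–Normal posterior has precision τ_n = τ₀ + n/σ² and mean μ_n = (τ₀μ₀ + (n/σ²)x̄)/τ_n.
Here τ₀ = 1/100.3 = 0.009970 and τ_data = 9/59.2 = 0.152027, so τ_n = 0.161997.
Rearranging for μ₀: μ₀ = (μ_n·τ_n − τ_data·x̄)/τ₀ = (-9.2353·0.161997 − 0.152027·-9.9) / 0.009970 = 0.008976/0.009970 ≈ 0.9.

μ₀ = 0.9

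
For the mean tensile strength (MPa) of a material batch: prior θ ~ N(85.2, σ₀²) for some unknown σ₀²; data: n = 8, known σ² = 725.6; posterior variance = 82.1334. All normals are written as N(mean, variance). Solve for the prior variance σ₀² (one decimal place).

Posterior precision equals prior precision plus data precision: 1/σ_n² = 1/σ₀² + n/σ².
So 1/σ₀² = 1/82.1334 − 8/725.6 = 0.012175 − 0.011025 = 0.001150.
Hence σ₀² = 1/0.001150 ≈ 869.6.

σ₀² = 869.6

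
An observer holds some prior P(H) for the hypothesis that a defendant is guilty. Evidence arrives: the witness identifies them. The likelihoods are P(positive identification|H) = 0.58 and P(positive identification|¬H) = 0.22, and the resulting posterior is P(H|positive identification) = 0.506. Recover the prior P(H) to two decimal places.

P(H) = 0.28

Bayes' rule in odds form gives O(H|E) = O(H)·[P(E|H)/P(E|¬H)], hence O(H) = O(H|E)/LR.
Posterior odds = 0.506/(1−0.506) = 1.0243. LR = 0.58/0.22 = 2.6364.
Prior odds = 1.0243/2.6364 = 0.3885, so P(H) = 0.3885/(1+0.3885) ≈ 0.28.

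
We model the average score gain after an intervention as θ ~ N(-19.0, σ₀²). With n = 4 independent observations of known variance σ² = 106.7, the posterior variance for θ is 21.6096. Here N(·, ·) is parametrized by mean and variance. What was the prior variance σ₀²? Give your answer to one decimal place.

For the Normal–Normal model with known σ², precisions add: τ_n = τ₀ + n/σ².
So 1/σ₀² = 1/21.6096 − 4/106.7 = 0.046276 − 0.037488 = 0.008788.
Hence σ₀² = 1/0.008788 ≈ 113.8.

σ₀² = 113.8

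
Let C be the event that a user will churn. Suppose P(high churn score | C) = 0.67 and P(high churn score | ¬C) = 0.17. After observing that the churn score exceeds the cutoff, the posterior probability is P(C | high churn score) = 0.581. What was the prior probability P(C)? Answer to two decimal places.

P(C) = 0.26

Bayes' rule in odds form gives O(C|E) = O(C)·[P(E|C)/P(E|¬C)], hence O(C) = O(C|E)/LR.
Posterior odds = 0.581/(1−0.581) = 1.3866. LR = 0.67/0.17 = 3.9412.
Prior odds = 1.3866/3.9412 = 0.3518, so P(C) = 0.3518/(1+0.3518) ≈ 0.26.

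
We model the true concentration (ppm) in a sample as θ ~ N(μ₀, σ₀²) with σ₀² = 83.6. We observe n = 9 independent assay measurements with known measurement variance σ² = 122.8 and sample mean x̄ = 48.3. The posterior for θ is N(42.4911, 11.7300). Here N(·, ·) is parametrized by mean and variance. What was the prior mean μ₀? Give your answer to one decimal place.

With known observation variance, the Normal–Normal posterior has precision τ_n = τ₀ + n/σ² and mean μ_n = (τ₀μ₀ + (n/σ²)x̄)/τ_n.
Here τ₀ = 1/83.6 = 0.011962 and τ_data = 9/122.8 = 0.073290, so τ_n = 0.085252.
Rearranging for μ₀: μ₀ = (μ_n·τ_n − τ_data·x̄)/τ₀ = (42.4911·0.085252 − 0.073290·48.3) / 0.011962 = 0.082544/0.011962 ≈ 6.9.

μ₀ = 6.9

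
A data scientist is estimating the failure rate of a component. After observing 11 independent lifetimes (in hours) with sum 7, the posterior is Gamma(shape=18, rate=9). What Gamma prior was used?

Gamma(shape=7, rate=2)

Gamma–exponential conjugacy: posterior shape = α + n, posterior rate = β + Σtᵢ.
So α = 18 − 11 = 7 and β = 9 − 7 = 2.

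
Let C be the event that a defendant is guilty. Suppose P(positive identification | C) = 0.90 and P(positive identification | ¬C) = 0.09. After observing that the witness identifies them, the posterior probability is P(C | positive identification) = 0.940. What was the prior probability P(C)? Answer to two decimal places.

Bayes' rule in odds form gives O(C|E) = O(C)·[P(E|C)/P(E|¬C)], hence O(C) = O(C|E)/LR.
Posterior odds = 0.940/(1−0.940) = 15.6667. LR = 0.90/0.09 = 10.0000.
Prior odds = 15.6667/10.0000 = 1.5667, so P(C) = 1.5667/(1+1.5667) ≈ 0.61.

P(C) = 0.61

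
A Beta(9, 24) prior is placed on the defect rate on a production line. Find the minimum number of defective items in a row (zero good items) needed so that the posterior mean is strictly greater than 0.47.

k = 13

After k defective items and 0 good items the posterior is Beta(9+k, 24), with mean (9+k)/(9+24+k).
Set (9+k)/(33+k) > 0.47 and solve: k > (0.47·33 − 9)/(1 − 0.47) = 12.283.
The smallest integer exceeding 12.283 is 13, and checking k=13: (22)/(46) = 0.4783 > 0.47.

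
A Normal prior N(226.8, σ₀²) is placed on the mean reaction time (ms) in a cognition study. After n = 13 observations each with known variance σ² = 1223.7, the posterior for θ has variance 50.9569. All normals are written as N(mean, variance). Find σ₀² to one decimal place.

σ₀² = 111.1

Posterior precision equals prior precision plus data precision: 1/σ_n² = 1/σ₀² + n/σ².
So 1/σ₀² = 1/50.9569 − 13/1223.7 = 0.019624 − 0.010624 = 0.009000.
Hence σ₀² = 1/0.009000 ≈ 111.1.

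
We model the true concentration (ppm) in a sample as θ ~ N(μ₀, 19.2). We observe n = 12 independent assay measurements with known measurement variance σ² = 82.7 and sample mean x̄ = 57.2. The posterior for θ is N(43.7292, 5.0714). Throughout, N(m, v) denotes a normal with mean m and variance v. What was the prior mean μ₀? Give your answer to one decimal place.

The posterior mean is a precision-weighted average: μ_n = (τ₀μ₀ + τ_data·x̄)/(τ₀+τ_data), with τ₀=1/σ₀² and τ_data=n/σ².
Here τ₀ = 1/19.2 = 0.052083 and τ_data = 12/82.7 = 0.145103, so τ_n = 0.197186.
Rearranging for μ₀: μ₀ = (μ_n·τ_n − τ_data·x̄)/τ₀ = (43.7292·0.197186 − 0.145103·57.2) / 0.052083 = 0.322894/0.052083 ≈ 6.2.

μ₀ = 6.2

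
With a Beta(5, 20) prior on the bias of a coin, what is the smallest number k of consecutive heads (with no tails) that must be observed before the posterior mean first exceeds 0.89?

After k heads and 0 tails the posterior is Beta(5+k, 20), with mean (5+k)/(5+20+k).
Set (5+k)/(25+k) > 0.89 and solve: k > (0.89·25 − 5)/(1 − 0.89) = 156.818.
The smallest integer exceeding 156.818 is 157, and checking k=157: (162)/(182) = 0.8901 > 0.89.

k = 157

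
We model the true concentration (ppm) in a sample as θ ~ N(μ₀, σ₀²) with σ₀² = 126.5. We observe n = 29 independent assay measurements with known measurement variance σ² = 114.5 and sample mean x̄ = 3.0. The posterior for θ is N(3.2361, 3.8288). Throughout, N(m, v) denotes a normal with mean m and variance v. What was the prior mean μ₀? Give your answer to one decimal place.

The posterior mean is a precision-weighted average: μ_n = (τ₀μ₀ + τ_data·x̄)/(τ₀+τ_data), with τ₀=1/σ₀² and τ_data=n/σ².
Here τ₀ = 1/126.5 = 0.007905 and τ_data = 29/114.5 = 0.253275, so τ_n = 0.261180.
Rearranging for μ₀: μ₀ = (μ_n·τ_n − τ_data·x̄)/τ₀ = (3.2361·0.261180 − 0.253275·3.0) / 0.007905 = 0.085380/0.007905 ≈ 10.8.

μ₀ = 10.8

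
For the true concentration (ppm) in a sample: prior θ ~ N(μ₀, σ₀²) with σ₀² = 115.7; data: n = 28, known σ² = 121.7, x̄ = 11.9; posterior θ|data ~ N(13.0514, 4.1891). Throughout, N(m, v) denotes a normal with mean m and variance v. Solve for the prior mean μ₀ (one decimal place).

The posterior mean is a precision-weighted average: μ_n = (τ₀μ₀ + τ_data·x̄)/(τ₀+τ_data), with τ₀=1/σ₀² and τ_data=n/σ².
Here τ₀ = 1/115.7 = 0.008643 and τ_data = 28/121.7 = 0.230074, so τ_n = 0.238717.
Rearranging for μ₀: μ₀ = (μ_n·τ_n − τ_data·x̄)/τ₀ = (13.0514·0.238717 − 0.230074·11.9) / 0.008643 = 0.377710/0.008643 ≈ 43.7.

μ₀ = 43.7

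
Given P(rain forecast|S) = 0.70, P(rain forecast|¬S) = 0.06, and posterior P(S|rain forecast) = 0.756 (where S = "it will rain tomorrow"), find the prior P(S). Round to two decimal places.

P(S) = 0.21

In odds form, posterior odds = prior odds × likelihood ratio, so prior odds = posterior odds ÷ LR.
Posterior odds = 0.756/(1−0.756) = 3.0984. LR = 0.70/0.06 = 11.6667.
Prior odds = 3.0984/11.6667 = 0.2656, so P(S) = 0.2656/(1+0.2656) ≈ 0.21.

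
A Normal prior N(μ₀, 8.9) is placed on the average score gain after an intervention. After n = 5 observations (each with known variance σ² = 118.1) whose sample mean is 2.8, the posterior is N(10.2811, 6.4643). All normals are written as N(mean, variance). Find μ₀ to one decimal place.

The posterior mean is a precision-weighted average: μ_n = (τ₀μ₀ + τ_data·x̄)/(τ₀+τ_data), with τ₀=1/σ₀² and τ_data=n/σ².
Here τ₀ = 1/8.9 = 0.112360 and τ_data = 5/118.1 = 0.042337, so τ_n = 0.154697.
Rearranging for μ₀: μ₀ = (μ_n·τ_n − τ_data·x̄)/τ₀ = (10.2811·0.154697 − 0.042337·2.8) / 0.112360 = 1.471912/0.112360 ≈ 13.1.

μ₀ = 13.1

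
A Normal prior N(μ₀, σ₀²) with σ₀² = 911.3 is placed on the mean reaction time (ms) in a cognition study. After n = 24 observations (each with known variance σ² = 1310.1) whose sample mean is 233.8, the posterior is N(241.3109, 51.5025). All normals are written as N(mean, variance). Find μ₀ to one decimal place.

μ₀ = 366.7

With known observation variance, the Normal–Normal posterior has precision τ_n = τ₀ + n/σ² and mean μ_n = (τ₀μ₀ + (n/σ²)x̄)/τ_n.
Here τ₀ = 1/911.3 = 0.001097 and τ_data = 24/1310.1 = 0.018319, so τ_n = 0.019416.
Rearranging for μ₀: μ₀ = (μ_n·τ_n − τ_data·x̄)/τ₀ = (241.3109·0.019416 − 0.018319·233.8) / 0.001097 = 0.402310/0.001097 ≈ 366.7.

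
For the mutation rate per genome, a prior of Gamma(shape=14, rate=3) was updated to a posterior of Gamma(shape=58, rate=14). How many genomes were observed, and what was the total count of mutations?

n = 11 genomes with total 44 mutations

Gamma–Poisson conjugacy: posterior shape = α + Σxᵢ, posterior rate = β + n.
Matching: Σxᵢ = 58 − 14 = 44 and n = 14 − 3 = 11.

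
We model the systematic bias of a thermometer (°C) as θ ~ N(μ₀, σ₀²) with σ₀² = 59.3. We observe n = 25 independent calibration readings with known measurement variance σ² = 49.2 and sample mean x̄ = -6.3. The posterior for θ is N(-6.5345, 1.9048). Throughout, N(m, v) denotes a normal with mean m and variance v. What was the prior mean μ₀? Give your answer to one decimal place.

With known observation variance, the Normal–Normal posterior has precision τ_n = τ₀ + n/σ² and mean μ_n = (τ₀μ₀ + (n/σ²)x̄)/τ_n.
Here τ₀ = 1/59.3 = 0.016863 and τ_data = 25/49.2 = 0.508130, so τ_n = 0.524993.
Rearranging for μ₀: μ₀ = (μ_n·τ_n − τ_data·x̄)/τ₀ = (-6.5345·0.524993 − 0.508130·-6.3) / 0.016863 = -0.229348/0.016863 ≈ -13.6.

μ₀ = -13.6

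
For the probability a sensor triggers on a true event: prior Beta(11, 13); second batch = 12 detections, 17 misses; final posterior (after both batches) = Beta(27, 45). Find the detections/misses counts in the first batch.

Because Beta–binomial updating is additive in the counts, the combined data contributed (α_post−α_prior, β_post−β_prior) successes and failures.
Total across both batches: 27−11=16 detections, 45−13=32 misses.
Subtract the second batch: 16−12=4 detections and 32−17=15 misses.

4 detections and 15 misses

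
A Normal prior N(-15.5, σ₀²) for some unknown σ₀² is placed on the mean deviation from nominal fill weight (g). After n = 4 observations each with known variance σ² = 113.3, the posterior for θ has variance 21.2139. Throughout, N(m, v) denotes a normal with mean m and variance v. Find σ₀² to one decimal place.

σ₀² = 84.5

Posterior precision equals prior precision plus data precision: 1/σ_n² = 1/σ₀² + n/σ².
So 1/σ₀² = 1/21.2139 − 4/113.3 = 0.047139 − 0.035305 = 0.011834.
Hence σ₀² = 1/0.011834 ≈ 84.5.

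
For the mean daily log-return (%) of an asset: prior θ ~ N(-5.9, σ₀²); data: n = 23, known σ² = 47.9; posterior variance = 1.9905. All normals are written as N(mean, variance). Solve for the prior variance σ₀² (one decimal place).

σ₀² = 45.0

For the Normal–Normal model with known σ², precisions add: τ_n = τ₀ + n/σ².
So 1/σ₀² = 1/1.9905 − 23/47.9 = 0.502386 − 0.480167 = 0.022219.
Hence σ₀² = 1/0.022219 ≈ 45.0.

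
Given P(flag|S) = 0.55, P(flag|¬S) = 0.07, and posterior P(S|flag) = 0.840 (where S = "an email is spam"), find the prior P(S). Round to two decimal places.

Bayes' rule in odds form gives O(S|E) = O(S)·[P(E|S)/P(E|¬S)], hence O(S) = O(S|E)/LR.
Posterior odds = 0.840/(1−0.840) = 5.2500. LR = 0.55/0.07 = 7.8571.
Prior odds = 5.2500/7.8571 = 0.6682, so P(S) = 0.6682/(1+0.6682) ≈ 0.40.

P(S) = 0.40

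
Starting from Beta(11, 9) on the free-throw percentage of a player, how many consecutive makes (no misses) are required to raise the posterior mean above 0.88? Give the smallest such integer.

After k makes and 0 misses the posterior is Beta(11+k, 9), with mean (11+k)/(11+9+k).
Set (11+k)/(20+k) > 0.88 and solve: k > (0.88·20 − 11)/(1 − 0.88) = 55.000.
The smallest integer exceeding 55.000 is 56, and checking k=56: (67)/(76) = 0.8816 > 0.88.

k = 56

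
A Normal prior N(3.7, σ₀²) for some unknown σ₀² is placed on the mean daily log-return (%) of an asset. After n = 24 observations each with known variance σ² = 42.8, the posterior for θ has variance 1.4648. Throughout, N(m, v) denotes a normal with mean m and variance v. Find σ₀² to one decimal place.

For the Normal–Normal model with known σ², precisions add: τ_n = τ₀ + n/σ².
So 1/σ₀² = 1/1.4648 − 24/42.8 = 0.682687 − 0.560748 = 0.121939.
Hence σ₀² = 1/0.121939 ≈ 8.2.

σ₀² = 8.2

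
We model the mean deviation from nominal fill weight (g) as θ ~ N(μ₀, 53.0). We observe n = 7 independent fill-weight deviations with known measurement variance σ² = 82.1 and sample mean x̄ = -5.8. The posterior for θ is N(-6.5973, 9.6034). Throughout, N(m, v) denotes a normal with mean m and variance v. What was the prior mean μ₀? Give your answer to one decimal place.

With known observation variance, the Normal–Normal posterior has precision τ_n = τ₀ + n/σ² and mean μ_n = (τ₀μ₀ + (n/σ²)x̄)/τ_n.
Here τ₀ = 1/53.0 = 0.018868 and τ_data = 7/82.1 = 0.085262, so τ_n = 0.104130.
Rearranging for μ₀: μ₀ = (μ_n·τ_n − τ_data·x̄)/τ₀ = (-6.5973·0.104130 − 0.085262·-5.8) / 0.018868 = -0.192457/0.018868 ≈ -10.2.

μ₀ = -10.2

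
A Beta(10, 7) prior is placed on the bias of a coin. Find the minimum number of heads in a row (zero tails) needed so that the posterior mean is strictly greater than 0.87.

k = 37

After k heads and 0 tails the posterior is Beta(10+k, 7), with mean (10+k)/(10+7+k).
Set (10+k)/(17+k) > 0.87 and solve: k > (0.87·17 − 10)/(1 − 0.87) = 36.846.
The smallest integer exceeding 36.846 is 37, and checking k=37: (47)/(54) = 0.8704 > 0.87.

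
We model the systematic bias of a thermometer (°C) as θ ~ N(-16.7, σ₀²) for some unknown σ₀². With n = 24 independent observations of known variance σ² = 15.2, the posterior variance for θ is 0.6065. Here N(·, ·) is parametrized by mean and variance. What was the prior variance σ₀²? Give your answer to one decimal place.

σ₀² = 14.3

For the Normal–Normal model with known σ², precisions add: τ_n = τ₀ + n/σ².
So 1/σ₀² = 1/0.6065 − 24/15.2 = 1.648805 − 1.578947 = 0.069858.
Hence σ₀² = 1/0.069858 ≈ 14.3.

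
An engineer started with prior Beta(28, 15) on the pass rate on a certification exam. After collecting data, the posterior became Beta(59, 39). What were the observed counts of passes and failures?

Under Beta–binomial conjugacy the posterior parameters are (α+s, β+f).
So s = 59 − 28 = 31 and f = 39 − 15 = 24.

31 passes and 24 failures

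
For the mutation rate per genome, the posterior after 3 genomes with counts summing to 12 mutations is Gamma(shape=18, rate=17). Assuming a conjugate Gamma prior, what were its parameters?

A Gamma(α, β) prior (rate parametrization) on a Poisson rate with n observations summing to S gives posterior Gamma(α+S, β+n).
So α = 18 − 12 = 6 and β = 17 − 3 = 14.

Gamma(shape=6, rate=14)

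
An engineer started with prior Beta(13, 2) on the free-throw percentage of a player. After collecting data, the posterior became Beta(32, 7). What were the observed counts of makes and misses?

Beta is conjugate to the binomial likelihood: posterior = Beta(a+s, b+f).
So s = 32 − 13 = 19 and f = 7 − 2 = 5.

19 makes and 5 misses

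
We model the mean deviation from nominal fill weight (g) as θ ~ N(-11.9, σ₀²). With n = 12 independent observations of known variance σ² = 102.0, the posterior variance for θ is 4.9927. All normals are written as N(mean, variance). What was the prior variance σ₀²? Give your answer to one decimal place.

For the Normal–Normal model with known σ², precisions add: τ_n = τ₀ + n/σ².
So 1/σ₀² = 1/4.9927 − 12/102.0 = 0.200292 − 0.117647 = 0.082645.
Hence σ₀² = 1/0.082645 ≈ 12.1.

σ₀² = 12.1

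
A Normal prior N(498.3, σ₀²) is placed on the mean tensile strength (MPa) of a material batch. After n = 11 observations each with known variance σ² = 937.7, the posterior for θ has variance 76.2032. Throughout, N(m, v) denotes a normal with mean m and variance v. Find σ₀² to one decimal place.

σ₀² = 718.4

Posterior precision equals prior precision plus data precision: 1/σ_n² = 1/σ₀² + n/σ².
So 1/σ₀² = 1/76.2032 − 11/937.7 = 0.013123 − 0.011731 = 0.001392.
Hence σ₀² = 1/0.001392 ≈ 718.4.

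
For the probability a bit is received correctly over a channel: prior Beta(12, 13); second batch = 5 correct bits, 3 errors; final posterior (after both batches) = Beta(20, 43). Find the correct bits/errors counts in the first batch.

Because Beta–binomial updating is additive in the counts, the combined data contributed (α_post−α_prior, β_post−β_prior) successes and failures.
Total across both batches: 20−12=8 correct bits, 43−13=30 errors.
Subtract the second batch: 8−5=3 correct bits and 30−3=27 errors.

3 correct bits and 27 errors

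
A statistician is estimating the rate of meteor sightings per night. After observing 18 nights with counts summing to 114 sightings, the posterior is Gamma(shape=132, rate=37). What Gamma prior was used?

Gamma(shape=18, rate=19)

Gamma–Poisson conjugacy: posterior shape = α + Σxᵢ, posterior rate = β + n.
So α = 132 − 114 = 18 and β = 37 − 18 = 19.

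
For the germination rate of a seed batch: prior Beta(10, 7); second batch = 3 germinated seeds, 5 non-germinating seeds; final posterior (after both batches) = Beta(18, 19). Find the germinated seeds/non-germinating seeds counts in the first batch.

Because Beta–binomial updating is additive in the counts, the combined data contributed (α_post−α_prior, β_post−β_prior) successes and failures.
Total across both batches: 18−10=8 germinated seeds, 19−7=12 non-germinating seeds.
Subtract the second batch: 8−3=5 germinated seeds and 12−5=7 non-germinating seeds.

5 germinated seeds and 7 non-germinating seeds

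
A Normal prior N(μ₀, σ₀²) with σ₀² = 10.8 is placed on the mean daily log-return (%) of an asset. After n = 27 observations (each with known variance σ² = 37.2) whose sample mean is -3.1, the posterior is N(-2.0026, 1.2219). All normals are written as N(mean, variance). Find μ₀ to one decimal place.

With known observation variance, the Normal–Normal posterior has precision τ_n = τ₀ + n/σ² and mean μ_n = (τ₀μ₀ + (n/σ²)x̄)/τ_n.
Here τ₀ = 1/10.8 = 0.092593 and τ_data = 27/37.2 = 0.725806, so τ_n = 0.818399.
Rearranging for μ₀: μ₀ = (μ_n·τ_n − τ_data·x̄)/τ₀ = (-2.0026·0.818399 − 0.725806·-3.1) / 0.092593 = 0.611073/0.092593 ≈ 6.6.

μ₀ = 6.6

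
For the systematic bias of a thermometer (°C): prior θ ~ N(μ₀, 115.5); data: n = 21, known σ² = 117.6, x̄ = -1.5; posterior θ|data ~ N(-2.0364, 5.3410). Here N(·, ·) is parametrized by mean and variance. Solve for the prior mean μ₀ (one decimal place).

The posterior mean is a precision-weighted average: μ_n = (τ₀μ₀ + τ_data·x̄)/(τ₀+τ_data), with τ₀=1/σ₀² and τ_data=n/σ².
Here τ₀ = 1/115.5 = 0.008658 and τ_data = 21/117.6 = 0.178571, so τ_n = 0.187229.
Rearranging for μ₀: μ₀ = (μ_n·τ_n − τ_data·x̄)/τ₀ = (-2.0364·0.187229 − 0.178571·-1.5) / 0.008658 = -0.113417/0.008658 ≈ -13.1.

μ₀ = -13.1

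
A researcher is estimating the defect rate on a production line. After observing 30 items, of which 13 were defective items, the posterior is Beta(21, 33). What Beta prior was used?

Beta(8, 16)

A Beta(a, b) prior with s successes and f failures in binomial data gives a Beta(a+s, b+f) posterior.
Subtract the data counts: 21−13=8, 33−17=16.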